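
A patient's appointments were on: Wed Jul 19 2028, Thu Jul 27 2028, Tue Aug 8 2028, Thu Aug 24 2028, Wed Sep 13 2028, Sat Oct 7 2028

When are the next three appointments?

The spacing grows by 4 each time: 8, 12, 16, 20, 24 days.
Next gap: 28 days. Sat Oct 7 2028 + 28 days = Sat Nov 4 2028.
Next gap: 32 days. Sat Nov 4 2028 + 32 days = Wed Dec 6 2028.
Next gap: 36 days. Wed Dec 6 2028 + 36 days = Thu Jan 11 2029.

Sat Nov 4 2028, Wed Dec 6 2028, Thu Jan 11 2029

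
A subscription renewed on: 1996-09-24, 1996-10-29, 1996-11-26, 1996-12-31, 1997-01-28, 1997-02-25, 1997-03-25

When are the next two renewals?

1997-04-29, 1997-05-27

Every date is a Tuesday; gaps 35, 28, 35, 28, 28, 28 days.
Each is the last Tuesday of its month (at least one falls on the 29th or later, ruling out '4th Tuesday').
April 1997 ends with Tuesday 1997-04-29.
May 1997 ends with Tuesday 1997-05-27.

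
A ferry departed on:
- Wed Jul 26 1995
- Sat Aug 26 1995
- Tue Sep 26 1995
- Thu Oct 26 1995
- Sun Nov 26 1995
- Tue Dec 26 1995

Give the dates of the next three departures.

Gaps: 31, 31, 30, 31, 30 days — not constant. Every event is on the 26th of the month.
Pattern: the 26th of each month.
Next: January 1996 → Fri Jan 26 1996.
February 1996: Mon Feb 26 1996.
Next: March 1996 → Tue Mar 26 1996.

Fri Jan 26 1996, Mon Feb 26 1996, Tue Mar 26 1996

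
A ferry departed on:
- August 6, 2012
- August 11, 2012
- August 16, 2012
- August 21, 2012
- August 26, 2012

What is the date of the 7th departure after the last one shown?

September 30, 2012

Gaps between consecutive events: 5, 5, 5, 5 days — a constant 5-day interval.
August 26, 2012 + 5 days = August 31, 2012.
August 31, 2012 + 5 days = September 5, 2012.
September 5, 2012 + 5 days = September 10, 2012.
September 10, 2012 + 5 days = September 15, 2012.
September 15, 2012 + 5 days = September 20, 2012.
September 20, 2012 + 5 days = September 25, 2012.
September 25, 2012 + 5 days = September 30, 2012.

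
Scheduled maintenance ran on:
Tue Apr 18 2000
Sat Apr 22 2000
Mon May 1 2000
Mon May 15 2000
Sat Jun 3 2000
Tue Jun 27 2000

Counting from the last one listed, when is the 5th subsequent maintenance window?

Mon Jan 8 2001

Gaps: 4, 9, 14, 19, 24 days — each gap is 5 larger than the previous one.
Next gap: 29 days. Tue Jun 27 2000 + 29 days = Wed Jul 26 2000.
Next gap: 34 days. Wed Jul 26 2000 + 34 days = Tue Aug 29 2000.
Next gap: 39 days. Tue Aug 29 2000 + 39 days = Sat Oct 7 2000.
Next gap: 44 days. Sat Oct 7 2000 + 44 days = Mon Nov 20 2000.
Next gap: 49 days. Mon Nov 20 2000 + 49 days = Mon Jan 8 2001.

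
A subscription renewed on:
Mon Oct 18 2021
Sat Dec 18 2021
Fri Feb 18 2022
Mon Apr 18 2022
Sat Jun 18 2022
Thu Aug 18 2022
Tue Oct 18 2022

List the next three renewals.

Each date is the 18th; the gaps (61, 62, 59, 61, 61, 61) track the month lengths.
The rule is the 18th of every 2 months.
Next: December 2022 → Sun Dec 18 2022.
February 2023: Sat Feb 18 2023.
April 2023: Tue Apr 18 2023.

Sun Dec 18 2022, Sat Feb 18 2023, Tue Apr 18 2023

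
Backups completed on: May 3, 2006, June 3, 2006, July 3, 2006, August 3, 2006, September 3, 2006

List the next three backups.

The day-of-month is always 3 (31, 30, 31, 31 days between events).
So this recurs on the 3rd of each month.
October 2006: October 3, 2006.
November 2006: November 3, 2006.
Next: December 2006 → December 3, 2006.

October 3, 2006; November 3, 2006; December 3, 2006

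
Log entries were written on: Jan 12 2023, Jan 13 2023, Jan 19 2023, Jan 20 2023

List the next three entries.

Jan 26 2023, Jan 27 2023, Feb 2 2023

The gap pattern 1, 6, 1 repeats every 2 events.
These are the Thursdays and Fridays of each week.
Next Thursday: Jan 26 2023.
The following Friday is Jan 27 2023.
Next Thursday: Feb 2 2023.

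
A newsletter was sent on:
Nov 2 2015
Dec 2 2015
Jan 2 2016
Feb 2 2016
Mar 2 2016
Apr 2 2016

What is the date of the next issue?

May 2 2016

Each date is the 2nd; the gaps (30, 31, 31, 29, 31) track the month lengths.
The rule is the 2nd of each month.
May 2016: May 2 2016.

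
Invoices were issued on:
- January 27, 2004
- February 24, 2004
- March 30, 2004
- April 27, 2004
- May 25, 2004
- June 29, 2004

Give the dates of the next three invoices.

July 27, 2004; August 31, 2004; September 28, 2004

All Tuesdays; the gaps (28, 35, 28, 28, 35) vary with month length.
This is the last Tuesday of each month.
July 2004 ends with Tuesday July 27, 2004.
August 2004 ends with Tuesday August 31, 2004.
Last Tuesday of September 2004: September 28, 2004.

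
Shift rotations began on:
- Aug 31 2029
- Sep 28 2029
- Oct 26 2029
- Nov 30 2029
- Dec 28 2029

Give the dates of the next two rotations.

These are Fridays with 28, 28, 35, 28-day gaps.
Each is the final Friday of its month — Aug 31 2029 is past the 28th, so '4th Friday' doesn't fit.
January 2030 ends with Friday Jan 25 2030.
Last Friday of February 2030: Feb 22 2030.

Jan 25 2030, Feb 22 2030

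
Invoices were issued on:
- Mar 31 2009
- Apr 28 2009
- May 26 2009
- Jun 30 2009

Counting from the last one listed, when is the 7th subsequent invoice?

All Tuesdays; the gaps (28, 28, 35) vary with month length.
This is the last Tuesday of each month.
July 2009 ends with Tuesday Jul 28 2009.
Last Tuesday of August 2009: Aug 25 2009.
September 2009 ends with Tuesday Sep 29 2009.
Last Tuesday of October 2009: Oct 27 2009.
Last Tuesday of November 2009: Nov 24 2009.
Last Tuesday of December 2009: Dec 29 2009.
January 2010 ends with Tuesday Jan 26 2010.

Jan 26 2010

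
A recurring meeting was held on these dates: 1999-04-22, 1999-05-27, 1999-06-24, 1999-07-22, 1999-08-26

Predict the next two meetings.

1999-09-23, 1999-10-28

These are Thursdays at 28- or 35-day spacing (35, 28, 28, 35).
The pattern: 4th Thursday of the month.
September 1999 — 4th Thursday is 1999-09-23.
October 1999 — 4th Thursday is 1999-10-28.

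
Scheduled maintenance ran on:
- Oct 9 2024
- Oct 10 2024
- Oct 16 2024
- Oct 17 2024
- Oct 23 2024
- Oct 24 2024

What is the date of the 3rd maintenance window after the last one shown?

Nov 6 2024

Gaps: 1, 6, 1, 6, 1 days — not constant, but cyclic with period 2.
The events fall on every Wednesday and Thursday.
Next Wednesday: Oct 30 2024.
Next Thursday: Oct 31 2024.
Next Wednesday: Nov 6 2024.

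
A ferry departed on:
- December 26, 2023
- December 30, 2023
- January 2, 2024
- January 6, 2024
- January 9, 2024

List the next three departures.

Gaps: 4, 3, 4, 3 days — not constant, but cyclic with period 2.
The events fall on every Tuesday and Saturday.
The following Saturday is January 13, 2024.
The following Tuesday is January 16, 2024.
Next Saturday: January 20, 2024.

January 13, 2024; January 16, 2024; January 20, 2024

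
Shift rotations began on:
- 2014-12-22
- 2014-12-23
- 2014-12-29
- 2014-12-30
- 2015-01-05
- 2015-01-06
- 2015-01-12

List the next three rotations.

2015-01-13, 2015-01-19, 2015-01-20

The gap pattern 1, 6, 1, 6, 1, 6 repeats every 2 events.
These are the Mondays and Tuesdays of each week.
The following Tuesday is 2015-01-13.
The following Monday is 2015-01-19.
Next Tuesday: 2015-01-20.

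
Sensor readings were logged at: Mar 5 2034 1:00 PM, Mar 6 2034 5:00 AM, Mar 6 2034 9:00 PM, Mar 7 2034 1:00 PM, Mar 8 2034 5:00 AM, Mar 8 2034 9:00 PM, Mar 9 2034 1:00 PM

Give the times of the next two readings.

Mar 10 2034 5:00 AM, Mar 10 2034 9:00 PM

Gaps: 16, 16, 16, 16, 16, 16 hours — each event is 16 hours after the previous one.
Mar 9 2034 1:00 PM + 16 h = Mar 10 2034 5:00 AM.
Mar 10 2034 5:00 AM + 16 h = Mar 10 2034 9:00 PM.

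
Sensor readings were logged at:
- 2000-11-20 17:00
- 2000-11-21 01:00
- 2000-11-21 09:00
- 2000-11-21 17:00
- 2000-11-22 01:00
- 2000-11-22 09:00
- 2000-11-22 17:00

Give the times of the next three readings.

Spacing: 8, 8, 8, 8, 8, 8 h — constant 8 h.
2000-11-22 17:00 + 8 h = 2000-11-23 01:00.
2000-11-23 01:00 + 8 h = 2000-11-23 09:00.
2000-11-23 09:00 + 8 h = 2000-11-23 17:00.

2000-11-23 01:00, 2000-11-23 09:00, 2000-11-23 17:00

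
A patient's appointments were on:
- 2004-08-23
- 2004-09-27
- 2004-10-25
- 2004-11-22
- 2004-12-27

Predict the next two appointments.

Gaps: 35, 28, 28, 35 days — a mix of 28 and 35. Every date is a Monday.
Each is the 4th Monday of its month.
4th Monday of January 2005: 2005-01-24.
February 2005 — 4th Monday is 2005-02-28.

2005-01-24, 2005-02-28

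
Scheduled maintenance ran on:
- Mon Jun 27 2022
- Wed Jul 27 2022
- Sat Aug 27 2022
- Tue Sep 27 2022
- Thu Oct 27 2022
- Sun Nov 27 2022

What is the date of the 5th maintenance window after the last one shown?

Each date is the 27th; the gaps (30, 31, 31, 30, 31) track the month lengths.
The rule is the 27th of each month.
Next: December 2022 → Tue Dec 27 2022.
Next: January 2023 → Fri Jan 27 2023.
February 2023: Mon Feb 27 2023.
March 2023: Mon Mar 27 2023.
April 2023: Thu Apr 27 2023.

Thu Apr 27 2023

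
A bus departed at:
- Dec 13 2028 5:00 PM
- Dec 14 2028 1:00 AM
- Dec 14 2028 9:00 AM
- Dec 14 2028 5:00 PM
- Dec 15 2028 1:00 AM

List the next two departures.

Dec 15 2028 9:00 AM, Dec 15 2028 5:00 PM

Spacing: 8, 8, 8, 8 h — constant 8 h.
Dec 15 2028 1:00 AM + 8 h = Dec 15 2028 9:00 AM.
Dec 15 2028 9:00 AM + 8 h = Dec 15 2028 5:00 PM.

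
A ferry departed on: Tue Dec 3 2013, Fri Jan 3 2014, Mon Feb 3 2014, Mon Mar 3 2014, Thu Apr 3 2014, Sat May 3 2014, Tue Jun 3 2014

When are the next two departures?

The day-of-month is always 3 (31, 31, 28, 31, 30, 31 days between events).
So this recurs on the 3rd of each month.
July 2014: Thu Jul 3 2014.
August 2014: Sun Aug 3 2014.

Thu Jul 3 2014, Sun Aug 3 2014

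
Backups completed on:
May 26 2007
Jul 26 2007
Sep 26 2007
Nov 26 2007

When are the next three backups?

The day-of-month is always 26 (61, 62, 61 days between events).
So this recurs on the 26th of every 2 months.
Next: January 2008 → Jan 26 2008.
March 2008: Mar 26 2008.
Next: May 2008 → May 26 2008.

Jan 26 2008, Mar 26 2008, May 26 2008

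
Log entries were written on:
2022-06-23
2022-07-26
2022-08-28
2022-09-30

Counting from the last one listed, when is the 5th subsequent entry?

2023-03-14

The spacing is 33, 33, 33 days — always 33 days.
2022-09-30 + 33 days = 2022-11-02.
2022-11-02 + 33 days = 2022-12-05.
2022-12-05 + 33 days = 2023-01-07.
2023-01-07 + 33 days = 2023-02-09.
2023-02-09 + 33 days = 2023-03-14.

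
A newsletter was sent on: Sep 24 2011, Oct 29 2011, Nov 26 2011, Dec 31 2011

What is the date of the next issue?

Jan 28 2012

Every date is a Saturday; gaps 35, 28, 35 days.
Each is the last Saturday of its month (at least one falls on the 29th or later, ruling out '4th Saturday').
January 2012 ends with Saturday Jan 28 2012.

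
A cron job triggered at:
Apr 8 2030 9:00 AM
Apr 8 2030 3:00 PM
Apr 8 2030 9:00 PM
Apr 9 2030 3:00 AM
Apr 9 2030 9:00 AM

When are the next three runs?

Gaps: 6, 6, 6, 6 hours — each event is 6 hours after the previous one.
Apr 9 2030 9:00 AM + 6 h = Apr 9 2030 3:00 PM.
Apr 9 2030 3:00 PM + 6 h = Apr 9 2030 9:00 PM.
Apr 9 2030 9:00 PM + 6 h = Apr 10 2030 3:00 AM.

Apr 9 2030 3:00 PM, Apr 9 2030 9:00 PM, Apr 10 2030 3:00 AM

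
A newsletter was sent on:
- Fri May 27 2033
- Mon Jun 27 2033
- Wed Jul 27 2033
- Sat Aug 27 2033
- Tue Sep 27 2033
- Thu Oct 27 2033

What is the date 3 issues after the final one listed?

Each date is the 27th; the gaps (31, 30, 31, 31, 30) track the month lengths.
The rule is the 27th of each month.
Next: November 2033 → Sun Nov 27 2033.
December 2033: Tue Dec 27 2033.
January 2034: Fri Jan 27 2034.

Fri Jan 27 2034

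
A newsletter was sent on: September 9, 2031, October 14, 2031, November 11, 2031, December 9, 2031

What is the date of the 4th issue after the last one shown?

These are Tuesdays at 28- or 35-day spacing (35, 28, 28).
The pattern: 2nd Tuesday of the month.
2nd Tuesday of January 2032: January 13, 2032.
February 2032 — 2nd Tuesday is February 10, 2032.
March 2032 — 2nd Tuesday is March 9, 2032.
April 2032 — 2nd Tuesday is April 13, 2032.

April 13, 2032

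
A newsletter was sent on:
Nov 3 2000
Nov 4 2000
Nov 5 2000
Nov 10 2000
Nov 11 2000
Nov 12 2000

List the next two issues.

Every event lands on a Friday or Saturday or Sunday (gaps cycle 1, 1, 5, 1, 1).
So the schedule is: every Friday, Saturday and Sunday.
The following Friday is Nov 17 2000.
The following Saturday is Nov 18 2000.

Nov 17 2000, Nov 18 2000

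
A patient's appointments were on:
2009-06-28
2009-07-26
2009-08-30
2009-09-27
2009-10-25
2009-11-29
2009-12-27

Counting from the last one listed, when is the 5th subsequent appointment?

2010-05-30

Every date is a Sunday; gaps 28, 35, 28, 28, 35, 28 days.
Each is the last Sunday of its month (at least one falls on the 29th or later, ruling out '4th Sunday').
Last Sunday of January 2010: 2010-01-31.
February 2010 ends with Sunday 2010-02-28.
March 2010 ends with Sunday 2010-03-28.
April 2010 ends with Sunday 2010-04-25.
Last Sunday of May 2010: 2010-05-30.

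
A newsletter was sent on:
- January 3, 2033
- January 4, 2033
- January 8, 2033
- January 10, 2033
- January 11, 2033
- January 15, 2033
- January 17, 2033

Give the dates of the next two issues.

Gaps: 1, 4, 2, 1, 4, 2 days — not constant, but cyclic with period 3.
The events fall on every Monday, Tuesday and Saturday.
The following Tuesday is January 18, 2033.
The following Saturday is January 22, 2033.

January 18, 2033; January 22, 2033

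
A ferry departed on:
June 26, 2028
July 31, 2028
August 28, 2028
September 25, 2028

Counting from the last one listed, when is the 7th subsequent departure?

April 30, 2029

Every date is a Monday; gaps 35, 28, 28 days.
Each is the last Monday of its month (at least one falls on the 29th or later, ruling out '4th Monday').
Last Monday of October 2028: October 30, 2028.
November 2028 ends with Monday November 27, 2028.
December 2028 ends with Monday December 25, 2028.
Last Monday of January 2029: January 29, 2029.
February 2029 ends with Monday February 26, 2029.
March 2029 ends with Monday March 26, 2029.
Last Monday of April 2029: April 30, 2029.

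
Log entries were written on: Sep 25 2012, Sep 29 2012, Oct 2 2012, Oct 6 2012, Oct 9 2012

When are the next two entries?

Oct 13 2012, Oct 16 2012

Every event lands on a Tuesday or Saturday (gaps cycle 4, 3, 4, 3).
So the schedule is: every Tuesday and Saturday.
Next Saturday: Oct 13 2012.
The following Tuesday is Oct 16 2012.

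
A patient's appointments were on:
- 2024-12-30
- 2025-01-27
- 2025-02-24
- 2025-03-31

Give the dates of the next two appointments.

Every date is a Monday; gaps 28, 28, 35 days.
Each is the last Monday of its month (at least one falls on the 29th or later, ruling out '4th Monday').
Last Monday of April 2025: 2025-04-28.
May 2025 ends with Monday 2025-05-26.

2025-04-28, 2025-05-26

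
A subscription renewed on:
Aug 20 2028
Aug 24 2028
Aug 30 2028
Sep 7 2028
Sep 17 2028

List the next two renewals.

The spacing grows by 2 each time: 4, 6, 8, 10 days.
Next gap: 12 days. Sep 17 2028 + 12 days = Sep 29 2028.
Next gap: 14 days. Sep 29 2028 + 14 days = Oct 13 2028.

Sep 29 2028, Oct 13 2028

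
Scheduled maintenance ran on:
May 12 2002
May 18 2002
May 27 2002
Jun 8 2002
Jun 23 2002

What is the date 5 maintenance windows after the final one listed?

Oct 21 2002

The spacing grows by 3 each time: 6, 9, 12, 15 days.
Next gap: 18 days. Jun 23 2002 + 18 days = Jul 11 2002.
Next gap: 21 days. Jul 11 2002 + 21 days = Aug 1 2002.
Next gap: 24 days. Aug 1 2002 + 24 days = Aug 25 2002.
Next gap: 27 days. Aug 25 2002 + 27 days = Sep 21 2002.
Next gap: 30 days. Sep 21 2002 + 30 days = Oct 21 2002.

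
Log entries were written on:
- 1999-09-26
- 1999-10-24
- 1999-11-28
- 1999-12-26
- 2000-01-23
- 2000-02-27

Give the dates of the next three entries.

These are Sundays at 28- or 35-day spacing (28, 35, 28, 28, 35).
The pattern: 4th Sunday of the month.
March 2000 — 4th Sunday is 2000-03-26.
4th Sunday of April 2000: 2000-04-23.
May 2000 — 4th Sunday is 2000-05-28.

2000-03-26, 2000-04-23, 2000-05-28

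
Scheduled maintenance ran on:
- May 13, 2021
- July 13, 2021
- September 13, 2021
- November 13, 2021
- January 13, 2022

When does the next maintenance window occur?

March 13, 2022

Each date is the 13th; the gaps (61, 62, 61, 61) track the month lengths.
The rule is the 13th of every 2 months.
March 2022: March 13, 2022.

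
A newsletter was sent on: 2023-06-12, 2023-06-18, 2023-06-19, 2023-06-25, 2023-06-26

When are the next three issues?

The gap pattern 6, 1, 6, 1 repeats every 2 events.
These are the Mondays and Sundays of each week.
Next Sunday: 2023-07-02.
The following Monday is 2023-07-03.
Next Sunday: 2023-07-09.

2023-07-02, 2023-07-03, 2023-07-09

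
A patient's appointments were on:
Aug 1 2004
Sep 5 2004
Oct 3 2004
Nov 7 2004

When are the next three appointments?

Dec 5 2004, Jan 2 2005, Feb 6 2005

All dates are Sundays, 35, 28, 35 days apart.
Specifically, the 1st Sunday of each month.
December 2004 — 1st Sunday is Dec 5 2004.
January 2005 — 1st Sunday is Jan 2 2005.
1st Sunday of February 2005: Feb 6 2005.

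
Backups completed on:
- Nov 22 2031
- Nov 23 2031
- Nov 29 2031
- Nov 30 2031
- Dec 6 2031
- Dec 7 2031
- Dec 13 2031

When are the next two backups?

Dec 14 2031, Dec 20 2031

The gap pattern 1, 6, 1, 6, 1, 6 repeats every 2 events.
These are the Saturdays and Sundays of each week.
Next Sunday: Dec 14 2031.
The following Saturday is Dec 20 2031.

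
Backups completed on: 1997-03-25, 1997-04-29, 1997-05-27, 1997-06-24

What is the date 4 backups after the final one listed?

1997-10-28

These are Tuesdays with 35, 28, 28-day gaps.
Each is the final Tuesday of its month — 1997-04-29 is past the 28th, so '4th Tuesday' doesn't fit.
July 1997 ends with Tuesday 1997-07-29.
August 1997 ends with Tuesday 1997-08-26.
September 1997 ends with Tuesday 1997-09-30.
Last Tuesday of October 1997: 1997-10-28.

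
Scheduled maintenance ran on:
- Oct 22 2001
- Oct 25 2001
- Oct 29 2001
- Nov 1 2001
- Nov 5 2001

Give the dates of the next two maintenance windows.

Nov 8 2001, Nov 12 2001

Every event lands on a Monday or Thursday (gaps cycle 3, 4, 3, 4).
So the schedule is: every Monday and Thursday.
Next Thursday: Nov 8 2001.
The following Monday is Nov 12 2001.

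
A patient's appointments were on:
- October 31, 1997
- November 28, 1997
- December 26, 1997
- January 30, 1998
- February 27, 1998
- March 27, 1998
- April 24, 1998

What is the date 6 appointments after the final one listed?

These are Fridays with 28, 28, 35, 28, 28, 28-day gaps.
Each is the final Friday of its month — October 31, 1997 is past the 28th, so '4th Friday' doesn't fit.
Last Friday of May 1998: May 29, 1998.
Last Friday of June 1998: June 26, 1998.
July 1998 ends with Friday July 31, 1998.
August 1998 ends with Friday August 28, 1998.
September 1998 ends with Friday September 25, 1998.
Last Friday of October 1998: October 30, 1998.

October 30, 1998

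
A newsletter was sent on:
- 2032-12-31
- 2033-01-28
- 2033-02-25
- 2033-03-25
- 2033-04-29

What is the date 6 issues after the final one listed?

2033-10-28

All Fridays; the gaps (28, 28, 28, 35) vary with month length.
This is the last Friday of each month.
Last Friday of May 2033: 2033-05-27.
June 2033 ends with Friday 2033-06-24.
July 2033 ends with Friday 2033-07-29.
August 2033 ends with Friday 2033-08-26.
Last Friday of September 2033: 2033-09-30.
Last Friday of October 2033: 2033-10-28.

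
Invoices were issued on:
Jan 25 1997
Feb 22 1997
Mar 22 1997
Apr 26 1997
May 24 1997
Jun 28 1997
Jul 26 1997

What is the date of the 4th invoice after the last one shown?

Gaps: 28, 28, 35, 28, 35, 28 days — a mix of 28 and 35. Every date is a Saturday.
Each is the 4th Saturday of its month.
4th Saturday of August 1997: Aug 23 1997.
September 1997 — 4th Saturday is Sep 27 1997.
4th Saturday of October 1997: Oct 25 1997.
4th Saturday of November 1997: Nov 22 1997.

Nov 22 1997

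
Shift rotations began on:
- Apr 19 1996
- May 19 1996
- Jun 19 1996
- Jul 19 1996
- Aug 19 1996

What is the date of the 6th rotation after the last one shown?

Feb 19 1997

Each date is the 19th; the gaps (30, 31, 30, 31) track the month lengths.
The rule is the 19th of each month.
September 1996: Sep 19 1996.
Next: October 1996 → Oct 19 1996.
Next: November 1996 → Nov 19 1996.
December 1996: Dec 19 1996.
January 1997: Jan 19 1997.
Next: February 1997 → Feb 19 1997.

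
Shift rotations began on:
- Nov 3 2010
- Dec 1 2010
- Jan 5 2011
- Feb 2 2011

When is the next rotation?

Mar 2 2011

All dates are Wednesdays, 28, 35, 28 days apart.
Specifically, the 1st Wednesday of each month.
March 2011 — 1st Wednesday is Mar 2 2011.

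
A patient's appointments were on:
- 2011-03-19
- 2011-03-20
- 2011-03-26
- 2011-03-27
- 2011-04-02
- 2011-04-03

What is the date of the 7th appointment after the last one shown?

Gaps: 1, 6, 1, 6, 1 days — not constant, but cyclic with period 2.
The events fall on every Saturday and Sunday.
The following Saturday is 2011-04-09.
Next Sunday: 2011-04-10.
The following Saturday is 2011-04-16.
Next Sunday: 2011-04-17.
Next Saturday: 2011-04-23.
Next Sunday: 2011-04-24.
The following Saturday is 2011-04-30.

2011-04-30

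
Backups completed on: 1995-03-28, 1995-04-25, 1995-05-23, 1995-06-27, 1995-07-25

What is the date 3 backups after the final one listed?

1995-10-24

These are Tuesdays at 28- or 35-day spacing (28, 28, 35, 28).
The pattern: 4th Tuesday of the month.
4th Tuesday of August 1995: 1995-08-22.
4th Tuesday of September 1995: 1995-09-26.
4th Tuesday of October 1995: 1995-10-24.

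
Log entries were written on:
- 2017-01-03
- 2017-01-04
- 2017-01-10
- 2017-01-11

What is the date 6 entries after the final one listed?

2017-02-01

Every event lands on a Tuesday or Wednesday (gaps cycle 1, 6, 1).
So the schedule is: every Tuesday and Wednesday.
The following Tuesday is 2017-01-17.
Next Wednesday: 2017-01-18.
The following Tuesday is 2017-01-24.
The following Wednesday is 2017-01-25.
The following Tuesday is 2017-01-31.
The following Wednesday is 2017-02-01.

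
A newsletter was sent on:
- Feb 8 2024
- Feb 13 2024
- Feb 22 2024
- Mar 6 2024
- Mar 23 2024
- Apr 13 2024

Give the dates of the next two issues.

Intervals are 5, 9, 13, 17, 21 days — an arithmetic progression with common difference 4.
Next gap: 25 days. Apr 13 2024 + 25 days = May 8 2024.
Next gap: 29 days. May 8 2024 + 29 days = Jun 6 2024.

May 8 2024, Jun 6 2024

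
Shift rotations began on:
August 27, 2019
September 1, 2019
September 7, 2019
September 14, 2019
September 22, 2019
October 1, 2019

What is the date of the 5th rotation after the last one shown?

November 30, 2019

Intervals are 5, 6, 7, 8, 9 days — an arithmetic progression with common difference 1.
Next gap: 10 days. October 1, 2019 + 10 days = October 11, 2019.
Next gap: 11 days. October 11, 2019 + 11 days = October 22, 2019.
Next gap: 12 days. October 22, 2019 + 12 days = November 3, 2019.
Next gap: 13 days. November 3, 2019 + 13 days = November 16, 2019.
Next gap: 14 days. November 16, 2019 + 14 days = November 30, 2019.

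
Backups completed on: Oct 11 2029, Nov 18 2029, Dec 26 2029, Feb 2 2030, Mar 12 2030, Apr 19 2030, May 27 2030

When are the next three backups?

Every event comes 38 days after the last (38, 38, 38, 38, 38, 38).
May 27 2030 + 38 days = Jul 4 2030.
Jul 4 2030 + 38 days = Aug 11 2030.
Aug 11 2030 + 38 days = Sep 18 2030.

Jul 4 2030, Aug 11 2030, Sep 18 2030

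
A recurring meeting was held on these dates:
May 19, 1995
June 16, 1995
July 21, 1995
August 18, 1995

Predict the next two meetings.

September 15, 1995; October 20, 1995

These are Fridays at 28- or 35-day spacing (28, 35, 28).
The pattern: 3rd Friday of the month.
September 1995 — 3rd Friday is September 15, 1995.
3rd Friday of October 1995: October 20, 1995.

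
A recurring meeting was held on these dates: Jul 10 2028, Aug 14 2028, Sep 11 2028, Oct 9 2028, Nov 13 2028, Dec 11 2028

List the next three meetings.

Jan 8 2029, Feb 12 2029, Mar 12 2029

Gaps: 35, 28, 28, 35, 28 days — a mix of 28 and 35. Every date is a Monday.
Each is the 2nd Monday of its month.
2nd Monday of January 2029: Jan 8 2029.
2nd Monday of February 2029: Feb 12 2029.
March 2029 — 2nd Monday is Mar 12 2029.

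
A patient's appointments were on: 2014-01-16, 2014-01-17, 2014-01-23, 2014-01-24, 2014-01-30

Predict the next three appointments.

The gap pattern 1, 6, 1, 6 repeats every 2 events.
These are the Thursdays and Fridays of each week.
The following Friday is 2014-01-31.
Next Thursday: 2014-02-06.
The following Friday is 2014-02-07.

2014-01-31, 2014-02-06, 2014-02-07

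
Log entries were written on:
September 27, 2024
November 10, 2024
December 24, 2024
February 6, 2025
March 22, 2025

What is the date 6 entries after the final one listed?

Gaps between consecutive events: 44, 44, 44, 44 days — a constant 44-day interval.
March 22, 2025 + 44 days = May 5, 2025.
May 5, 2025 + 44 days = June 18, 2025.
June 18, 2025 + 44 days = August 1, 2025.
August 1, 2025 + 44 days = September 14, 2025.
September 14, 2025 + 44 days = October 28, 2025.
October 28, 2025 + 44 days = December 11, 2025.

December 11, 2025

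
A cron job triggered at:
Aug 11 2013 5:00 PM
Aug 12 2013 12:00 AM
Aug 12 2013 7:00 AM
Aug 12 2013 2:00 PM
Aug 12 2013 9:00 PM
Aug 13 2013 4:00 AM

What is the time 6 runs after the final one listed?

Gaps: 7, 7, 7, 7, 7 hours — each event is 7 hours after the previous one.
Aug 13 2013 4:00 AM + 7 h = Aug 13 2013 11:00 AM.
Aug 13 2013 11:00 AM + 7 h = Aug 13 2013 6:00 PM.
Aug 13 2013 6:00 PM + 7 h = Aug 14 2013 1:00 AM.
Aug 14 2013 1:00 AM + 7 h = Aug 14 2013 8:00 AM.
Aug 14 2013 8:00 AM + 7 h = Aug 14 2013 3:00 PM.
Aug 14 2013 3:00 PM + 7 h = Aug 14 2013 10:00 PM.

Aug 14 2013 10:00 PM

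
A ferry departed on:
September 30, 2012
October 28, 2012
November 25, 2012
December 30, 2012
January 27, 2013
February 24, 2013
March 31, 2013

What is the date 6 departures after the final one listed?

September 29, 2013

Every date is a Sunday; gaps 28, 28, 35, 28, 28, 35 days.
Each is the last Sunday of its month (at least one falls on the 29th or later, ruling out '4th Sunday').
April 2013 ends with Sunday April 28, 2013.
Last Sunday of May 2013: May 26, 2013.
June 2013 ends with Sunday June 30, 2013.
July 2013 ends with Sunday July 28, 2013.
Last Sunday of August 2013: August 25, 2013.
September 2013 ends with Sunday September 29, 2013.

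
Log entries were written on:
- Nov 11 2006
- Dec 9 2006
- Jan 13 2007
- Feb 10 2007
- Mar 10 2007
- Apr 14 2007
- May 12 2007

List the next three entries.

All dates are Saturdays, 28, 35, 28, 28, 35, 28 days apart.
Specifically, the 2nd Saturday of each month.
2nd Saturday of June 2007: Jun 9 2007.
2nd Saturday of July 2007: Jul 14 2007.
August 2007 — 2nd Saturday is Aug 11 2007.

Jun 9 2007, Jul 14 2007, Aug 11 2007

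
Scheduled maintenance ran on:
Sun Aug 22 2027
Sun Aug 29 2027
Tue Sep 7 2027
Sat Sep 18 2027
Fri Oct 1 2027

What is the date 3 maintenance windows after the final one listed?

Sun Nov 21 2027

Intervals are 7, 9, 11, 13 days — an arithmetic progression with common difference 2.
Next gap: 15 days. Fri Oct 1 2027 + 15 days = Sat Oct 16 2027.
Next gap: 17 days. Sat Oct 16 2027 + 17 days = Tue Nov 2 2027.
Next gap: 19 days. Tue Nov 2 2027 + 19 days = Sun Nov 21 2027.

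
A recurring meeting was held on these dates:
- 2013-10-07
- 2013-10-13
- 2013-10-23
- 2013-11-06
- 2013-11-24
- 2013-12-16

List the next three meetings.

The spacing grows by 4 each time: 6, 10, 14, 18, 22 days.
Next gap: 26 days. 2013-12-16 + 26 days = 2014-01-11.
Next gap: 30 days. 2014-01-11 + 30 days = 2014-02-10.
Next gap: 34 days. 2014-02-10 + 34 days = 2014-03-16.

2014-01-11, 2014-02-10, 2014-03-16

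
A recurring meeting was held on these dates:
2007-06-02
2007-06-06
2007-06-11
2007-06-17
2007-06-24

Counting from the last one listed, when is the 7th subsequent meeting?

Gaps: 4, 5, 6, 7 days — each gap is 1 larger than the previous one.
Next gap: 8 days. 2007-06-24 + 8 days = 2007-07-02.
Next gap: 9 days. 2007-07-02 + 9 days = 2007-07-11.
Next gap: 10 days. 2007-07-11 + 10 days = 2007-07-21.
Next gap: 11 days. 2007-07-21 + 11 days = 2007-08-01.
Next gap: 12 days. 2007-08-01 + 12 days = 2007-08-13.
Next gap: 13 days. 2007-08-13 + 13 days = 2007-08-26.
Next gap: 14 days. 2007-08-26 + 14 days = 2007-09-09.

2007-09-09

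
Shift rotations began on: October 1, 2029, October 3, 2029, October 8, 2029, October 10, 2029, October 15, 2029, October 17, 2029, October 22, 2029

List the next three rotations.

October 24, 2029; October 29, 2029; October 31, 2029

Every event lands on a Monday or Wednesday (gaps cycle 2, 5, 2, 5, 2, 5).
So the schedule is: every Monday and Wednesday.
The following Wednesday is October 24, 2029.
Next Monday: October 29, 2029.
The following Wednesday is October 31, 2029.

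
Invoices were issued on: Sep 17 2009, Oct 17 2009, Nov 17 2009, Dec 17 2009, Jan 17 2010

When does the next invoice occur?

The day-of-month is always 17 (30, 31, 30, 31 days between events).
So this recurs on the 17th of each month.
February 2010: Feb 17 2010.

Feb 17 2010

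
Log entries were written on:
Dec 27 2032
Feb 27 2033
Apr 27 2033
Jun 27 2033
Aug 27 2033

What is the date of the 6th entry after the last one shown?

Aug 27 2034

Each date is the 27th; the gaps (62, 59, 61, 61) track the month lengths.
The rule is the 27th of every 2 months.
Next: October 2033 → Oct 27 2033.
December 2033: Dec 27 2033.
February 2034: Feb 27 2034.
April 2034: Apr 27 2034.
June 2034: Jun 27 2034.
Next: August 2034 → Aug 27 2034.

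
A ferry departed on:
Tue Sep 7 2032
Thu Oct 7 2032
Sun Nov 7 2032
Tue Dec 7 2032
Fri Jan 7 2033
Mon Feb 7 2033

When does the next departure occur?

Mon Mar 7 2033

Each date is the 7th; the gaps (30, 31, 30, 31, 31) track the month lengths.
The rule is the 7th of each month.
Next: March 2033 → Mon Mar 7 2033.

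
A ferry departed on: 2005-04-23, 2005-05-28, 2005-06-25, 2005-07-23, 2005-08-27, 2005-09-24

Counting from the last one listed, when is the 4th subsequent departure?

All dates are Saturdays, 35, 28, 28, 35, 28 days apart.
Specifically, the 4th Saturday of each month.
4th Saturday of October 2005: 2005-10-22.
4th Saturday of November 2005: 2005-11-26.
4th Saturday of December 2005: 2005-12-24.
January 2006 — 4th Saturday is 2006-01-28.

2006-01-28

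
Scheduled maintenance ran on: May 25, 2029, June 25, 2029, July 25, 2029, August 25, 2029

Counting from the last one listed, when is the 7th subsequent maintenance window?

Gaps: 31, 30, 31 days — not constant. Every event is on the 25th of the month.
Pattern: the 25th of each month.
Next: September 2029 → September 25, 2029.
Next: October 2029 → October 25, 2029.
Next: November 2029 → November 25, 2029.
Next: December 2029 → December 25, 2029.
Next: January 2030 → January 25, 2030.
Next: February 2030 → February 25, 2030.
March 2030: March 25, 2030.

March 25, 2030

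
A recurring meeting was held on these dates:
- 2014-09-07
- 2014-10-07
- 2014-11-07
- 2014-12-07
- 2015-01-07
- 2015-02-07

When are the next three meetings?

2015-03-07, 2015-04-07, 2015-05-07

Each date is the 7th; the gaps (30, 31, 30, 31, 31) track the month lengths.
The rule is the 7th of each month.
Next: March 2015 → 2015-03-07.
April 2015: 2015-04-07.
Next: May 2015 → 2015-05-07.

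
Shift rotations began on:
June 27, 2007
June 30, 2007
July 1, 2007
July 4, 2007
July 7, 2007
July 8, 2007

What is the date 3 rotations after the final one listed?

July 15, 2007

Every event lands on a Wednesday or Saturday or Sunday (gaps cycle 3, 1, 3, 3, 1).
So the schedule is: every Wednesday, Saturday and Sunday.
The following Wednesday is July 11, 2007.
The following Saturday is July 14, 2007.
The following Sunday is July 15, 2007.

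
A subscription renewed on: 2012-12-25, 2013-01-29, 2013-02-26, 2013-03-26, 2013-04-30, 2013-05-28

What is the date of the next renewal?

2013-06-25

All Tuesdays; the gaps (35, 28, 28, 35, 28) vary with month length.
This is the last Tuesday of each month.
June 2013 ends with Tuesday 2013-06-25.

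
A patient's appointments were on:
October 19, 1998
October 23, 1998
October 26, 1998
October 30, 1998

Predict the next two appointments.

Gaps: 4, 3, 4 days — not constant, but cyclic with period 2.
The events fall on every Monday and Friday.
The following Monday is November 2, 1998.
The following Friday is November 6, 1998.

November 2, 1998; November 6, 1998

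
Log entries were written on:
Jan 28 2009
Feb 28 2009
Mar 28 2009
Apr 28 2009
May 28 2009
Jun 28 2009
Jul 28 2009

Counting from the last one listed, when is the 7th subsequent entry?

Gaps: 31, 28, 31, 30, 31, 30 days — not constant. Every event is on the 28th of the month.
Pattern: the 28th of each month.
August 2009: Aug 28 2009.
September 2009: Sep 28 2009.
October 2009: Oct 28 2009.
November 2009: Nov 28 2009.
Next: December 2009 → Dec 28 2009.
Next: January 2010 → Jan 28 2010.
February 2010: Feb 28 2010.

Feb 28 2010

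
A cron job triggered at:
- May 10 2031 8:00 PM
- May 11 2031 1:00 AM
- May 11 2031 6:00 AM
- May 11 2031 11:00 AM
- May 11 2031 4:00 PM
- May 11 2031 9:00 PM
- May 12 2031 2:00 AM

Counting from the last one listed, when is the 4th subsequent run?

May 12 2031 10:00 PM

Gaps: 5, 5, 5, 5, 5, 5 hours — each event is 5 hours after the previous one.
May 12 2031 2:00 AM + 5 h = May 12 2031 7:00 AM.
May 12 2031 7:00 AM + 5 h = May 12 2031 12:00 PM.
May 12 2031 12:00 PM + 5 h = May 12 2031 5:00 PM.
May 12 2031 5:00 PM + 5 h = May 12 2031 10:00 PM.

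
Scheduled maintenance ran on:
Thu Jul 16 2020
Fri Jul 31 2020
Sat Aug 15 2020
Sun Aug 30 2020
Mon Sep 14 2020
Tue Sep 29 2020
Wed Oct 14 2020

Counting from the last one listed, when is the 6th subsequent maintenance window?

Tue Jan 12 2021

Every event comes 15 days after the last (15, 15, 15, 15, 15, 15).
Wed Oct 14 2020 + 15 days = Thu Oct 29 2020.
Thu Oct 29 2020 + 15 days = Fri Nov 13 2020.
Fri Nov 13 2020 + 15 days = Sat Nov 28 2020.
Sat Nov 28 2020 + 15 days = Sun Dec 13 2020.
Sun Dec 13 2020 + 15 days = Mon Dec 28 2020.
Mon Dec 28 2020 + 15 days = Tue Jan 12 2021.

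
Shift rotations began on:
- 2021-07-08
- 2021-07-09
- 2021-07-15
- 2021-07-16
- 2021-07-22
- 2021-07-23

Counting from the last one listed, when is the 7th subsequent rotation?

Gaps: 1, 6, 1, 6, 1 days — not constant, but cyclic with period 2.
The events fall on every Thursday and Friday.
The following Thursday is 2021-07-29.
The following Friday is 2021-07-30.
The following Thursday is 2021-08-05.
The following Friday is 2021-08-06.
Next Thursday: 2021-08-12.
The following Friday is 2021-08-13.
The following Thursday is 2021-08-19.

2021-08-19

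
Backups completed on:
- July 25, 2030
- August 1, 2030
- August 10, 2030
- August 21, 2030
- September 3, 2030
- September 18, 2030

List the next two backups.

October 5, 2030; October 24, 2030

The spacing grows by 2 each time: 7, 9, 11, 13, 15 days.
Next gap: 17 days. September 18, 2030 + 17 days = October 5, 2030.
Next gap: 19 days. October 5, 2030 + 19 days = October 24, 2030.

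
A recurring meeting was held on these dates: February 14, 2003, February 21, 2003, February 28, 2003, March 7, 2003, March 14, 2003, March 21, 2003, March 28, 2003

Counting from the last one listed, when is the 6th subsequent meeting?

May 9, 2003

The spacing is 7, 7, 7, 7, 7, 7 days — always 7 days.
March 28, 2003 + 7 days = April 4, 2003.
April 4, 2003 + 7 days = April 11, 2003.
April 11, 2003 + 7 days = April 18, 2003.
April 18, 2003 + 7 days = April 25, 2003.
April 25, 2003 + 7 days = May 2, 2003.
May 2, 2003 + 7 days = May 9, 2003.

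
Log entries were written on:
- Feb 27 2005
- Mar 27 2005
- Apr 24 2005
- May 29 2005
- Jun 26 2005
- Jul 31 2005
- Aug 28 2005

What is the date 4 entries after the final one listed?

Dec 25 2005

Every date is a Sunday; gaps 28, 28, 35, 28, 35, 28 days.
Each is the last Sunday of its month (at least one falls on the 29th or later, ruling out '4th Sunday').
September 2005 ends with Sunday Sep 25 2005.
October 2005 ends with Sunday Oct 30 2005.
November 2005 ends with Sunday Nov 27 2005.
December 2005 ends with Sunday Dec 25 2005.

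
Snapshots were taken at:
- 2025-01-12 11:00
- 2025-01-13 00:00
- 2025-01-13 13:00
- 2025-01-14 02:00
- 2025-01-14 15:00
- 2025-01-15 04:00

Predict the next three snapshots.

2025-01-15 17:00, 2025-01-16 06:00, 2025-01-16 19:00

The interval is a steady 13 hours (13, 13, 13, 13, 13).
2025-01-15 04:00 + 13 h = 2025-01-15 17:00.
2025-01-15 17:00 + 13 h = 2025-01-16 06:00.
2025-01-16 06:00 + 13 h = 2025-01-16 19:00.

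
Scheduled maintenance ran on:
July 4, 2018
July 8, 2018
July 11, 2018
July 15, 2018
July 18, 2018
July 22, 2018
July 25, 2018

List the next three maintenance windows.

July 29, 2018; August 1, 2018; August 5, 2018

Every event lands on a Wednesday or Sunday (gaps cycle 4, 3, 4, 3, 4, 3).
So the schedule is: every Wednesday and Sunday.
Next Sunday: July 29, 2018.
Next Wednesday: August 1, 2018.
Next Sunday: August 5, 2018.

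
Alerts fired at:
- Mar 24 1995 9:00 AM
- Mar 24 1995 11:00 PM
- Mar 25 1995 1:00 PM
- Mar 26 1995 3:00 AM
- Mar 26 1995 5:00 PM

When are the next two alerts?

Gaps: 14, 14, 14, 14 hours — each event is 14 hours after the previous one.
Mar 26 1995 5:00 PM + 14 h = Mar 27 1995 7:00 AM.
Mar 27 1995 7:00 AM + 14 h = Mar 27 1995 9:00 PM.

Mar 27 1995 7:00 AM, Mar 27 1995 9:00 PM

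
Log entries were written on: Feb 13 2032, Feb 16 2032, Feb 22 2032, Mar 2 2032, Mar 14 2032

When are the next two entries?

The spacing grows by 3 each time: 3, 6, 9, 12 days.
Next gap: 15 days. Mar 14 2032 + 15 days = Mar 29 2032.
Next gap: 18 days. Mar 29 2032 + 18 days = Apr 16 2032.

Mar 29 2032, Apr 16 2032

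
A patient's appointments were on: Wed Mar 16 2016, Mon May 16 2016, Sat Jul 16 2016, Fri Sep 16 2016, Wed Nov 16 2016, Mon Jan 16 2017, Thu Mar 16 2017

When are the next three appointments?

Gaps: 61, 61, 62, 61, 61, 59 days — not constant. Every event is on the 16th of the month.
Pattern: the 16th of every 2 months.
May 2017: Tue May 16 2017.
Next: July 2017 → Sun Jul 16 2017.
September 2017: Sat Sep 16 2017.

Tue May 16 2017, Sun Jul 16 2017, Sat Sep 16 2017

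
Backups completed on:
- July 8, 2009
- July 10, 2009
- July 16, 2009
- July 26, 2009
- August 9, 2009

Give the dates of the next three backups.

August 27, 2009; September 18, 2009; October 14, 2009

Intervals are 2, 6, 10, 14 days — an arithmetic progression with common difference 4.
Next gap: 18 days. August 9, 2009 + 18 days = August 27, 2009.
Next gap: 22 days. August 27, 2009 + 22 days = September 18, 2009.
Next gap: 26 days. September 18, 2009 + 26 days = October 14, 2009.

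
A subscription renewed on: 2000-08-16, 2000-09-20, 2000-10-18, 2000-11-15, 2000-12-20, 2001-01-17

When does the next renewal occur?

Gaps: 35, 28, 28, 35, 28 days — a mix of 28 and 35. Every date is a Wednesday.
Each is the 3rd Wednesday of its month.
February 2001 — 3rd Wednesday is 2001-02-21.

2001-02-21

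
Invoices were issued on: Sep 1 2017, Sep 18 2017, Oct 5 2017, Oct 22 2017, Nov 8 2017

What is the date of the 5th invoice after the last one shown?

Gaps between consecutive events: 17, 17, 17, 17 days — a constant 17-day interval.
Nov 8 2017 + 17 days = Nov 25 2017.
Nov 25 2017 + 17 days = Dec 12 2017.
Dec 12 2017 + 17 days = Dec 29 2017.
Dec 29 2017 + 17 days = Jan 15 2018.
Jan 15 2018 + 17 days = Feb 1 2018.

Feb 1 2018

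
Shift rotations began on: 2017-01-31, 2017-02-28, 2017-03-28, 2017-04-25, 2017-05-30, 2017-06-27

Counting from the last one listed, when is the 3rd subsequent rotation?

2017-09-26

Every date is a Tuesday; gaps 28, 28, 28, 35, 28 days.
Each is the last Tuesday of its month (at least one falls on the 29th or later, ruling out '4th Tuesday').
Last Tuesday of July 2017: 2017-07-25.
August 2017 ends with Tuesday 2017-08-29.
September 2017 ends with Tuesday 2017-09-26.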